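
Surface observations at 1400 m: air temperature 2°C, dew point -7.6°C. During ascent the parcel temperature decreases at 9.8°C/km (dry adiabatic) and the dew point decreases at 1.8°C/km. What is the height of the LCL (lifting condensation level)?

T and T_d converge at 9.8 − 1.8 = 8°C per km
Height above start = (2 − (-7.6)) / 8 = 1.2 km
LCL altitude = 1400 m + 1200 m = 2600 m

2600 m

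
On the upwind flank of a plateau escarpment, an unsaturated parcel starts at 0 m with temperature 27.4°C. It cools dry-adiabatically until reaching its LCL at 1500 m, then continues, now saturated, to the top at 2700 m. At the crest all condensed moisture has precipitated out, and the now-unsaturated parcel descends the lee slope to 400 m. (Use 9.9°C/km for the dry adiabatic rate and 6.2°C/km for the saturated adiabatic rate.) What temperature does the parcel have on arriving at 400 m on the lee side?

27.88°C

0 → 1500 m (dry, 9.9°C/km): ΔT = -9.9 × 1.5 = -14.85°C → T = 12.55°C
1500 → 2700 m (saturated, 6.2°C/km): ΔT = -6.2 × 1.2 = -7.44°C → T = 5.11°C
2700 → 400 m (dry descent, 9.9°C/km): ΔT = +9.9 × 2.3 = +22.77°C → T = 27.88°C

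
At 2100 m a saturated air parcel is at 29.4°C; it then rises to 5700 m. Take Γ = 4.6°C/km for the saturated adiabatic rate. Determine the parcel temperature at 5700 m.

12.84°C

2100 → 5700 m (saturated adiabatic, 4.6°C/km): ΔT = -4.6 × 3.6 = -16.56°C → T = 12.84°C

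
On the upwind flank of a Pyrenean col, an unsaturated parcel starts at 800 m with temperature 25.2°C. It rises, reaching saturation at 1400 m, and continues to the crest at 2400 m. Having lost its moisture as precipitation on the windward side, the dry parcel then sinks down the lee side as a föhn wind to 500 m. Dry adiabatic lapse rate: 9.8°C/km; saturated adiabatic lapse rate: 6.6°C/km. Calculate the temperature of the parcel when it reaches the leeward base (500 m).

From 800 m to 1400 m (dry): cools by 9.8 × 0.6 = 5.88°C, giving 19.32°C.
From 1400 m to 2400 m (saturated): cools by 6.6 × 1 = 6.6°C, giving 12.72°C.
From 2400 m to 500 m (dry descent): warms by 9.8 × 1.9 = 18.62°C, giving 31.34°C.

31.34°C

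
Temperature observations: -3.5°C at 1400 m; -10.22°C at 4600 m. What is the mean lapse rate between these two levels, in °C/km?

2.1°C/km

Γ = −ΔT/Δz = (-3.5 − (-10.22)) / (4600 − 1400) m
  = 6.72°C / 3.2 km = 2.1°C/km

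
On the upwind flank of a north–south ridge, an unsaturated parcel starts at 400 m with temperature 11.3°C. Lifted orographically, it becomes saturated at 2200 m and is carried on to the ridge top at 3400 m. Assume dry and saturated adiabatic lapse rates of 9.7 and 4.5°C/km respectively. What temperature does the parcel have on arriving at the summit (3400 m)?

-11.56°C

400 → 2200 m (dry, 9.7°C/km): ΔT = -9.7 × 1.8 = -17.46°C → T = -6.16°C
2200 → 3400 m (saturated, 4.5°C/km): ΔT = -4.5 × 1.2 = -5.4°C → T = -11.56°C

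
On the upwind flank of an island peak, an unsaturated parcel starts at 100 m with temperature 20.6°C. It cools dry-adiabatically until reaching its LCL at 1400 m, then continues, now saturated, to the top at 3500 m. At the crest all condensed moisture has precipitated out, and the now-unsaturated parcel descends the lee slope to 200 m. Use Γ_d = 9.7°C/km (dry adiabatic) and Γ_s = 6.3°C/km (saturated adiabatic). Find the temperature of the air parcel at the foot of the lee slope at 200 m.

100 → 1400 m (dry, 9.7°C/km): ΔT = -9.7 × 1.3 = -12.61°C → T = 7.99°C
1400 → 3500 m (saturated, 6.3°C/km): ΔT = -6.3 × 2.1 = -13.23°C → T = -5.24°C
3500 → 200 m (dry descent, 9.7°C/km): ΔT = +9.7 × 3.3 = +32.01°C → T = 26.77°C

26.77°C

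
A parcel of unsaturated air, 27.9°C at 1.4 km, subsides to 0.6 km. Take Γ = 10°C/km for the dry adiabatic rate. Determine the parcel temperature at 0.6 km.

35.9°C

Dry adiabatic to 600 m: +10 × 0.8 km = +8°C, so T = 35.9°C.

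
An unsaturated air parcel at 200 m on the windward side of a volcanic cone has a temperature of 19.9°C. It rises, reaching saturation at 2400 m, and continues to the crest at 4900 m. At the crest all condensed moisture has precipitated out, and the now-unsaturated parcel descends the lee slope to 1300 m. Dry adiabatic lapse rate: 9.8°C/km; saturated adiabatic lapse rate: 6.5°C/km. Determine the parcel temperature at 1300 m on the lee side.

17.37°C

200 → 2400 m (dry, 9.8°C/km): ΔT = -9.8 × 2.2 = -21.56°C → T = -1.66°C
2400 → 4900 m (saturated, 6.5°C/km): ΔT = -6.5 × 2.5 = -16.25°C → T = -17.91°C
4900 → 1300 m (dry descent, 9.8°C/km): ΔT = +9.8 × 3.6 = +35.28°C → T = 17.37°C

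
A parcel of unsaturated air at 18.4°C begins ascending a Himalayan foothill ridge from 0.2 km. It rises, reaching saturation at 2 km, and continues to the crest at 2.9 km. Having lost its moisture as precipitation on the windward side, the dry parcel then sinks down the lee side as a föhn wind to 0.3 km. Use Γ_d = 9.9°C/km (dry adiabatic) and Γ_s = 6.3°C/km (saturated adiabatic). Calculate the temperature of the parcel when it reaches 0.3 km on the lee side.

20.65°C

200–2000 m, dry: Δz = 1.8 km ⇒ ΔT = -17.82°C; T = 0.58°C
2000–2900 m, saturated: Δz = 0.9 km ⇒ ΔT = -5.67°C; T = -5.09°C
2900–300 m, dry descent: Δz = 2.6 km ⇒ ΔT = +25.74°C; T = 20.65°C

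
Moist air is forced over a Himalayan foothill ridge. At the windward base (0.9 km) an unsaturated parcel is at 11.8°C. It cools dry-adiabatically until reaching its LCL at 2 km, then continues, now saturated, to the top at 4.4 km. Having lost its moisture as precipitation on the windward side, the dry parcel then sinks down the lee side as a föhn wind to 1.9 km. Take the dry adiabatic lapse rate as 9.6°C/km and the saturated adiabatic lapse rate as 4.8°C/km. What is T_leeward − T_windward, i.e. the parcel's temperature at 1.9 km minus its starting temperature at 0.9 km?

900 → 2000 m (dry, 9.6°C/km): ΔT = -9.6 × 1.1 = -10.56°C → T = 1.24°C
2000 → 4400 m (saturated, 4.8°C/km): ΔT = -4.8 × 2.4 = -11.52°C → T = -10.28°C
4400 → 1900 m (dry descent, 9.6°C/km): ΔT = +9.6 × 2.5 = +24°C → T = 13.72°C
Net change vs windward start: 13.72 − 11.8 = +1.92°C

+1.92°C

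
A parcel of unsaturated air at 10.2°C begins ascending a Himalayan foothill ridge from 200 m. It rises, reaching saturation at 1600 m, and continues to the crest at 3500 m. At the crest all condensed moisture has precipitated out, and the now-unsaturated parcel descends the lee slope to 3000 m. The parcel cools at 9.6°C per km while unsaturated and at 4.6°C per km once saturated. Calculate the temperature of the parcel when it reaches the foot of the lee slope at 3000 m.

200–1600 m, dry: Δz = 1.4 km ⇒ ΔT = -13.44°C; T = -3.24°C
1600–3500 m, saturated: Δz = 1.9 km ⇒ ΔT = -8.74°C; T = -11.98°C
3500–3000 m, dry descent: Δz = 0.5 km ⇒ ΔT = +4.8°C; T = -7.18°C

-7.18°C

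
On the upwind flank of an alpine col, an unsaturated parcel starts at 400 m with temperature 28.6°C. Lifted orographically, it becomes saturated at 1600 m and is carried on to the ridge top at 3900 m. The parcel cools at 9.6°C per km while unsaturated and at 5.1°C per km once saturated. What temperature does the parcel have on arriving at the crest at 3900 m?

5.35°C

400–1600 m, dry: Δz = 1.2 km ⇒ ΔT = -11.52°C; T = 17.08°C
1600–3900 m, saturated: Δz = 2.3 km ⇒ ΔT = -11.73°C; T = 5.35°C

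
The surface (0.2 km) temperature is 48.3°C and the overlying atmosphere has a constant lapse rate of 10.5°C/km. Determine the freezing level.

4.8 km

Height above start = (48.3 − 0) / 10.5 = 4.6 km
Altitude = 200 m + 4600 m = 4800 m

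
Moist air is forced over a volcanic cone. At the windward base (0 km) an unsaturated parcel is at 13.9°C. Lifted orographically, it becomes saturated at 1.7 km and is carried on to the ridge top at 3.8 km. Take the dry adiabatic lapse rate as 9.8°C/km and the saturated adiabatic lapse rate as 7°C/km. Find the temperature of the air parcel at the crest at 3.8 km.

-17.46°C

Dry to 1700 m: -9.8 × 1.7 km = -16.66°C, so T = -2.76°C.
Saturated to 3800 m: -7 × 2.1 km = -14.7°C, so T = -17.46°C.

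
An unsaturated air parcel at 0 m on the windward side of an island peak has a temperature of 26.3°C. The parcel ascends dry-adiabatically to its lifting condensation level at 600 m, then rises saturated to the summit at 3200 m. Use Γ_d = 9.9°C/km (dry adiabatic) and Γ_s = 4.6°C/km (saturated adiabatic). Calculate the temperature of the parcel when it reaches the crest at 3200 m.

8.4°C

0 → 600 m (dry, 9.9°C/km): ΔT = -9.9 × 0.6 = -5.94°C → T = 20.36°C
600 → 3200 m (saturated, 4.6°C/km): ΔT = -4.6 × 2.6 = -11.96°C → T = 8.4°C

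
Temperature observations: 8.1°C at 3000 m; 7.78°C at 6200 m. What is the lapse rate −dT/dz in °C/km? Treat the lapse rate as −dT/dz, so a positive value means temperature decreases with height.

0.1°C/km

Γ = −ΔT/Δz = (8.1 − 7.78) / (6200 − 3000) m
  = 0.32°C / 3.2 km = 0.1°C/km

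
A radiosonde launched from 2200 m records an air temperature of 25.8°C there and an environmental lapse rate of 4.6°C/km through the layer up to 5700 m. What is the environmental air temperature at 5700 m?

9.7°C

2200 → 5700 m (environmental, 4.6°C/km): ΔT = -4.6 × 3.5 = -16.1°C → T = 9.7°C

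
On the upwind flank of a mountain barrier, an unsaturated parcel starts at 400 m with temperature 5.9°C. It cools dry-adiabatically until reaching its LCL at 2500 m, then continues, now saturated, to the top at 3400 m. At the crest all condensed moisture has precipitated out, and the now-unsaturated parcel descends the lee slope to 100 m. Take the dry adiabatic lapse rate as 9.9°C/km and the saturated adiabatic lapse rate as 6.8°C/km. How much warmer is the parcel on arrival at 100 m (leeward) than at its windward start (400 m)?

From 400 m to 2500 m (dry): cools by 9.9 × 2.1 = 20.79°C, giving -14.89°C.
From 2500 m to 3400 m (saturated): cools by 6.8 × 0.9 = 6.12°C, giving -21.01°C.
From 3400 m to 100 m (dry descent): warms by 9.9 × 3.3 = 32.67°C, giving 11.66°C.
Net change vs windward start: 11.66 − 5.9 = +5.76°C

+5.76°C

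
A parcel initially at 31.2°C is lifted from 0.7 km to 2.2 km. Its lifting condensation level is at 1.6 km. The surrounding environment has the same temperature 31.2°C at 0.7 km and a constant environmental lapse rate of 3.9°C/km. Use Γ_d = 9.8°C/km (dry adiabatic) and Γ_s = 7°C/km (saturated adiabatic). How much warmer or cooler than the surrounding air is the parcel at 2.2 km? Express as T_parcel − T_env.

-7.17°C (parcel cooler than environment)

Parcel:
  Dry to 1600 m: -9.8 × 0.9 km = -8.82°C, so T = 22.38°C.
  Saturated to 2200 m: -7 × 0.6 km = -4.2°C, so T = 18.18°C.
Environment:
  Environment to 2200 m: -3.9 × 1.5 km = -5.85°C, so T = 25.35°C.
T_parcel − T_env = 18.18 − 25.35 = -7.17°C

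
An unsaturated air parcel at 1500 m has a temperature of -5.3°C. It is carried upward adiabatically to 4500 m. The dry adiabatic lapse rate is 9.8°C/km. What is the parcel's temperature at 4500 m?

1500–4500 m, dry adiabatic: Δz = 3 km ⇒ ΔT = -29.4°C; T = -34.7°C

-34.7°C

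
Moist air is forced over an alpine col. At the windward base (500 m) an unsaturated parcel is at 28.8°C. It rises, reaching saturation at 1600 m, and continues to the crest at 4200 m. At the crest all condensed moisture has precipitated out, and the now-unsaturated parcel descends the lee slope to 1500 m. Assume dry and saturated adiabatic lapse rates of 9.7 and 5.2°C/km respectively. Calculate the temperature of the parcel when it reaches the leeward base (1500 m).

30.8°C

Dry to 1600 m: -9.7 × 1.1 km = -10.67°C, so T = 18.13°C.
Saturated to 4200 m: -5.2 × 2.6 km = -13.52°C, so T = 4.61°C.
Dry descent to 1500 m: +9.7 × 2.7 km = +26.19°C, so T = 30.8°C.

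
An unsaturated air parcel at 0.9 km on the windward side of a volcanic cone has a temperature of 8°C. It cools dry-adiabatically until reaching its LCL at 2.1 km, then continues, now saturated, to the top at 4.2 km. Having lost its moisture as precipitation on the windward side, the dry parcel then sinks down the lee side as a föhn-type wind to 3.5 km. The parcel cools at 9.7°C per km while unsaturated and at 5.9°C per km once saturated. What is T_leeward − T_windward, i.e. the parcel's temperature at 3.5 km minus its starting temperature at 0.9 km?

-17.24°C

900 → 2100 m (dry, 9.7°C/km): ΔT = -9.7 × 1.2 = -11.64°C → T = -3.64°C
2100 → 4200 m (saturated, 5.9°C/km): ΔT = -5.9 × 2.1 = -12.39°C → T = -16.03°C
4200 → 3500 m (dry descent, 9.7°C/km): ΔT = +9.7 × 0.7 = +6.79°C → T = -9.24°C
Net change vs windward start: -9.24 − 8 = -17.24°C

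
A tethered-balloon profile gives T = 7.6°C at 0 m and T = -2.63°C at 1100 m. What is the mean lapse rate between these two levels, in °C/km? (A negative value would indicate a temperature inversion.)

9.3°C/km

Γ = −ΔT/Δz = (7.6 − (-2.63)) / (1100 − 0) m
  = 10.23°C / 1.1 km = 9.3°C/km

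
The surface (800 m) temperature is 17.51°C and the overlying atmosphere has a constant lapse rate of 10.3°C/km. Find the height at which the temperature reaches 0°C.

Height above start = (17.51 − 0) / 10.3 = 1.7 km
Altitude = 800 m + 1700 m = 2500 m

2500 m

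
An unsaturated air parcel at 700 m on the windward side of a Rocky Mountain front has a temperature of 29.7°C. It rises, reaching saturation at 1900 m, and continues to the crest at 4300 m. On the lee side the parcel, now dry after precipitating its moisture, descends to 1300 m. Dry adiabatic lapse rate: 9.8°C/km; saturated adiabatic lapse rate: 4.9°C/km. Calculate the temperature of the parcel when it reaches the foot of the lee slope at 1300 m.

35.58°C

700 → 1900 m (dry, 9.8°C/km): ΔT = -9.8 × 1.2 = -11.76°C → T = 17.94°C
1900 → 4300 m (saturated, 4.9°C/km): ΔT = -4.9 × 2.4 = -11.76°C → T = 6.18°C
4300 → 1300 m (dry descent, 9.8°C/km): ΔT = +9.8 × 3 = +29.4°C → T = 35.58°C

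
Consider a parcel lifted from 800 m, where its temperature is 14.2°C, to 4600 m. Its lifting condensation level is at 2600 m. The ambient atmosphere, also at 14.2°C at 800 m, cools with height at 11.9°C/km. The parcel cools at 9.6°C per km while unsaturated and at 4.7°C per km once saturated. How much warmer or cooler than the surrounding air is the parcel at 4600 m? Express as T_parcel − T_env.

Parcel:
  From 800 m to 2600 m (dry): cools by 9.6 × 1.8 = 17.28°C, giving -3.08°C.
  From 2600 m to 4600 m (saturated): cools by 4.7 × 2 = 9.4°C, giving -12.48°C.
Environment:
  From 800 m to 4600 m (environment): cools by 11.9 × 3.8 = 45.22°C, giving -31.02°C.
T_parcel − T_env = -12.48 − (-31.02) = +18.54°C

+18.54°C (parcel warmer than environment)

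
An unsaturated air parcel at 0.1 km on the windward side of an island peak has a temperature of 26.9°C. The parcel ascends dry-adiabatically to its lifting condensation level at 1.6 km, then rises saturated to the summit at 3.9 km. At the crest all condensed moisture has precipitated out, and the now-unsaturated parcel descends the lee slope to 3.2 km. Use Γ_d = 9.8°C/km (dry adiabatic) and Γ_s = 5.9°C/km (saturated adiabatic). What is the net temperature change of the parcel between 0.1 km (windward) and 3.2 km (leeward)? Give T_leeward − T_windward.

100–1600 m, dry: Δz = 1.5 km ⇒ ΔT = -14.7°C; T = 12.2°C
1600–3900 m, saturated: Δz = 2.3 km ⇒ ΔT = -13.57°C; T = -1.37°C
3900–3200 m, dry descent: Δz = 0.7 km ⇒ ΔT = +6.86°C; T = 5.49°C
Net change vs windward start: 5.49 − 26.9 = -21.41°C

-21.41°C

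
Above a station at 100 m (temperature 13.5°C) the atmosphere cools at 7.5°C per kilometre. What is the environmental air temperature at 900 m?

7.5°C

Environmental to 900 m: -7.5 × 0.8 km = -6°C, so T = 7.5°C.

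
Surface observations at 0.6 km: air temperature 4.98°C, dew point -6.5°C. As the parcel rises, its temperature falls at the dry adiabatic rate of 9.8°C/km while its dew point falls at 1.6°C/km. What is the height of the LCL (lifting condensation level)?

T and T_d converge at 9.8 − 1.6 = 8.2°C per km
Height above start = (4.98 − (-6.5)) / 8.2 = 1.4 km
LCL altitude = 600 m + 1400 m = 2000 m

2 km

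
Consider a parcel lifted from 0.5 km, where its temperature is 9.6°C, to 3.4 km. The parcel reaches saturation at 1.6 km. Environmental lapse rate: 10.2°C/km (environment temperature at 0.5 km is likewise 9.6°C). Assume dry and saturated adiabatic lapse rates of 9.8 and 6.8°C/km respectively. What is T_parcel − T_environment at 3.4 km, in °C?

Parcel:
  500 → 1600 m (dry, 9.8°C/km): ΔT = -9.8 × 1.1 = -10.78°C → T = -1.18°C
  1600 → 3400 m (saturated, 6.8°C/km): ΔT = -6.8 × 1.8 = -12.24°C → T = -13.42°C
Environment:
  500 → 3400 m (environment, 10.2°C/km): ΔT = -10.2 × 2.9 = -29.58°C → T = -19.98°C
T_parcel − T_env = -13.42 − (-19.98) = +6.56°C

+6.56°C (parcel warmer than environment)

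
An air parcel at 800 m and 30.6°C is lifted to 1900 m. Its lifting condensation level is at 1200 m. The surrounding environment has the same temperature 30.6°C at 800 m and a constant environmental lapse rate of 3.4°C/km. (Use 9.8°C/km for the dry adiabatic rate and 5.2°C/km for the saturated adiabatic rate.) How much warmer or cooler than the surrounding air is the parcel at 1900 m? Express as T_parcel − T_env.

Parcel:
  800–1200 m, dry: Δz = 0.4 km ⇒ ΔT = -3.92°C; T = 26.68°C
  1200–1900 m, saturated: Δz = 0.7 km ⇒ ΔT = -3.64°C; T = 23.04°C
Environment:
  800–1900 m, environment: Δz = 1.1 km ⇒ ΔT = -3.74°C; T = 26.86°C
T_parcel − T_env = 23.04 − 26.86 = -3.82°C

-3.82°C (parcel cooler than environment)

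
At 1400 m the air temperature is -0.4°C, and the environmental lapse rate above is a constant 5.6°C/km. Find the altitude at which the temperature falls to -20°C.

4900 m

Height above start = (-0.4 − (-20)) / 5.6 = 3.5 km
Altitude = 1400 m + 3500 m = 4900 m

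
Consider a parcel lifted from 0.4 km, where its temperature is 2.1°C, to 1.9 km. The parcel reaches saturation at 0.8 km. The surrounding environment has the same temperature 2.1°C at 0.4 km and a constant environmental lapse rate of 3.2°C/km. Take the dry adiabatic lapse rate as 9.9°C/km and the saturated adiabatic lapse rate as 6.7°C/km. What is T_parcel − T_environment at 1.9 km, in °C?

Parcel:
  From 400 m to 800 m (dry): cools by 9.9 × 0.4 = 3.96°C, giving -1.86°C.
  From 800 m to 1900 m (saturated): cools by 6.7 × 1.1 = 7.37°C, giving -9.23°C.
Environment:
  From 400 m to 1900 m (environment): cools by 3.2 × 1.5 = 4.8°C, giving -2.7°C.
T_parcel − T_env = -9.23 − (-2.7) = -6.53°C

-6.53°C (parcel cooler than environment)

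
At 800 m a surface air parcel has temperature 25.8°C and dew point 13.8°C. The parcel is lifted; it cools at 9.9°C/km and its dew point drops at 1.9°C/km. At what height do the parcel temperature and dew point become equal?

T and T_d converge at 9.9 − 1.9 = 8°C per km
Height above start = (25.8 − 13.8) / 8 = 1.5 km
LCL altitude = 800 m + 1500 m = 2300 m

2300 m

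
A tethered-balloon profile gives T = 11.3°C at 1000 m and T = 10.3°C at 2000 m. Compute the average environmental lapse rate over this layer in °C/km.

1°C/km

Γ = −ΔT/Δz = (11.3 − 10.3) / (2000 − 1000) m
  = 1°C / 1 km = 1°C/km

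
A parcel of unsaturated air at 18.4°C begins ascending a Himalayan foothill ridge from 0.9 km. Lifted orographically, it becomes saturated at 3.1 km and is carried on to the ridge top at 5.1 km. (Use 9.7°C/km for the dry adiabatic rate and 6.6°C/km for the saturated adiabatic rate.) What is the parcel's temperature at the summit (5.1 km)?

From 900 m to 3100 m (dry): cools by 9.7 × 2.2 = 21.34°C, giving -2.94°C.
From 3100 m to 5100 m (saturated): cools by 6.6 × 2 = 13.2°C, giving -16.14°C.

-16.14°C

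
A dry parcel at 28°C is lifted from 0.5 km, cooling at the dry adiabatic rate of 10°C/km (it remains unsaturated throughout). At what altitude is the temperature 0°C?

3.3 km

Height above start = (28 − 0) / 10 = 2.8 km
Altitude = 500 m + 2800 m = 3300 m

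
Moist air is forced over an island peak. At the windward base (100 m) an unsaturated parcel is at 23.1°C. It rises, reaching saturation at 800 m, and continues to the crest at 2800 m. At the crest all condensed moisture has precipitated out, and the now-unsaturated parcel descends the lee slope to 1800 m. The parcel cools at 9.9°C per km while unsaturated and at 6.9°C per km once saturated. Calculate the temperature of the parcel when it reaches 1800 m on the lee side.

100–800 m, dry: Δz = 0.7 km ⇒ ΔT = -6.93°C; T = 16.17°C
800–2800 m, saturated: Δz = 2 km ⇒ ΔT = -13.8°C; T = 2.37°C
2800–1800 m, dry descent: Δz = 1 km ⇒ ΔT = +9.9°C; T = 12.27°C

12.27°C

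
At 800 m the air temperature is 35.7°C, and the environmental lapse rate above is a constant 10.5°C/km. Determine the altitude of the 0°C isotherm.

Height above start = (35.7 − 0) / 10.5 = 3.4 km
Altitude = 800 m + 3400 m = 4200 m

4200 m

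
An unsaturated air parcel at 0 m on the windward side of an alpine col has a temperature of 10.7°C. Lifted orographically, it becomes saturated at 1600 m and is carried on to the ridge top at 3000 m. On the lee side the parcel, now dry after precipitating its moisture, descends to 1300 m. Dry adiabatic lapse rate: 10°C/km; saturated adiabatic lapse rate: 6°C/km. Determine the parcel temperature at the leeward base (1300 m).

3.3°C

0 → 1600 m (dry, 10°C/km): ΔT = -10 × 1.6 = -16°C → T = -5.3°C
1600 → 3000 m (saturated, 6°C/km): ΔT = -6 × 1.4 = -8.4°C → T = -13.7°C
3000 → 1300 m (dry descent, 10°C/km): ΔT = +10 × 1.7 = +17°C → T = 3.3°C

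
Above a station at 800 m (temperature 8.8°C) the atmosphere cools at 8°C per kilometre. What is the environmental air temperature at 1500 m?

800 → 1500 m (environmental, 8°C/km): ΔT = -8 × 0.7 = -5.6°C → T = 3.2°C

3.2°C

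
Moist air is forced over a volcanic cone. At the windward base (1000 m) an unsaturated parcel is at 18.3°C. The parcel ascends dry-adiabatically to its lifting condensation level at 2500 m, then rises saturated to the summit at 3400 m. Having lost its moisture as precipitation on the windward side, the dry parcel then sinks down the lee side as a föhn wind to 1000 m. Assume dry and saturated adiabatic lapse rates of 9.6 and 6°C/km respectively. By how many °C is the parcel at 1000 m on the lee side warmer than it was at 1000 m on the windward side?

From 1000 m to 2500 m (dry): cools by 9.6 × 1.5 = 14.4°C, giving 3.9°C.
From 2500 m to 3400 m (saturated): cools by 6 × 0.9 = 5.4°C, giving -1.5°C.
From 3400 m to 1000 m (dry descent): warms by 9.6 × 2.4 = 23.04°C, giving 21.54°C.
Net change vs windward start: 21.54 − 18.3 = +3.24°C

+3.24°C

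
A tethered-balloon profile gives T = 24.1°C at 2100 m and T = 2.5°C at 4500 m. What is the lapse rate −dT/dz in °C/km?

9°C/km

Γ = −ΔT/Δz = (24.1 − 2.5) / (4500 − 2100) m
  = 21.6°C / 2.4 km = 9°C/km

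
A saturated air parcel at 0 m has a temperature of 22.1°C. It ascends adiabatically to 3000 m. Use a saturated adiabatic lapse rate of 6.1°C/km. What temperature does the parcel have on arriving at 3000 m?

0 → 3000 m (saturated adiabatic, 6.1°C/km): ΔT = -6.1 × 3 = -18.3°C → T = 3.8°C

3.8°C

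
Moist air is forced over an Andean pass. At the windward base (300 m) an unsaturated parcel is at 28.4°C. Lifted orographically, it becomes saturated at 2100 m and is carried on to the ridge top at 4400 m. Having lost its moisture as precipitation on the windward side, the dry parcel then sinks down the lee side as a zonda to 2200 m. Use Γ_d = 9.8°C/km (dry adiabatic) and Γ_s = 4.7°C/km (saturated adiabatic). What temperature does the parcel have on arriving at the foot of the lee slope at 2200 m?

21.51°C

From 300 m to 2100 m (dry): cools by 9.8 × 1.8 = 17.64°C, giving 10.76°C.
From 2100 m to 4400 m (saturated): cools by 4.7 × 2.3 = 10.81°C, giving -0.05°C.
From 4400 m to 2200 m (dry descent): warms by 9.8 × 2.2 = 21.56°C, giving 21.51°C.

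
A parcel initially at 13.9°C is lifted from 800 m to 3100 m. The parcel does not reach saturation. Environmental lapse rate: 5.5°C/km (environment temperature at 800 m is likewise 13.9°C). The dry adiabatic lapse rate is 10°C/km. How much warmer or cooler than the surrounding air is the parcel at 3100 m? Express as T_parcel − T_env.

Parcel:
  From 800 m to 3100 m (dry): cools by 10 × 2.3 = 23°C, giving -9.1°C.
Environment:
  From 800 m to 3100 m (environment): cools by 5.5 × 2.3 = 12.65°C, giving 1.25°C.
T_parcel − T_env = -9.1 − 1.25 = -10.35°C

-10.35°C (parcel cooler than environment)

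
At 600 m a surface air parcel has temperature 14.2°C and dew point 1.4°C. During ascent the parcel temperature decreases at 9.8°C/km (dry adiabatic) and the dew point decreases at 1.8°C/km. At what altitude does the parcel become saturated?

2200 m

T and T_d converge at 9.8 − 1.8 = 8°C per km
Height above start = (14.2 − 1.4) / 8 = 1.6 km
LCL altitude = 600 m + 1600 m = 2200 m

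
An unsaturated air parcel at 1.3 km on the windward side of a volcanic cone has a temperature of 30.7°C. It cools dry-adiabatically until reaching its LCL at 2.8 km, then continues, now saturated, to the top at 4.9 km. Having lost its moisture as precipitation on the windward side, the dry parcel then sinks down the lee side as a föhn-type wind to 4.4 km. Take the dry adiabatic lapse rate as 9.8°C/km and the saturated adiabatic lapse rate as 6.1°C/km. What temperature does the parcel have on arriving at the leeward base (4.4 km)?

From 1300 m to 2800 m (dry): cools by 9.8 × 1.5 = 14.7°C, giving 16°C.
From 2800 m to 4900 m (saturated): cools by 6.1 × 2.1 = 12.81°C, giving 3.19°C.
From 4900 m to 4400 m (dry descent): warms by 9.8 × 0.5 = 4.9°C, giving 8.09°C.

8.09°C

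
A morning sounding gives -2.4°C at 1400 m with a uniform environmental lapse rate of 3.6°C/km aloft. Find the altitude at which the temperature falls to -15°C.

Height above start = (-2.4 − (-15)) / 3.6 = 3.5 km
Altitude = 1400 m + 3500 m = 4900 m

4900 m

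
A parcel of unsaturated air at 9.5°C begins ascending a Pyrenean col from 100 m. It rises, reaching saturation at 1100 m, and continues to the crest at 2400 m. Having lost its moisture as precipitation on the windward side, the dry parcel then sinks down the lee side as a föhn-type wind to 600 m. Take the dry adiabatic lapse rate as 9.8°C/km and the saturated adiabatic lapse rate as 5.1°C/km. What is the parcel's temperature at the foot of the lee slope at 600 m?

From 100 m to 1100 m (dry): cools by 9.8 × 1 = 9.8°C, giving -0.3°C.
From 1100 m to 2400 m (saturated): cools by 5.1 × 1.3 = 6.63°C, giving -6.93°C.
From 2400 m to 600 m (dry descent): warms by 9.8 × 1.8 = 17.64°C, giving 10.71°C.

10.71°C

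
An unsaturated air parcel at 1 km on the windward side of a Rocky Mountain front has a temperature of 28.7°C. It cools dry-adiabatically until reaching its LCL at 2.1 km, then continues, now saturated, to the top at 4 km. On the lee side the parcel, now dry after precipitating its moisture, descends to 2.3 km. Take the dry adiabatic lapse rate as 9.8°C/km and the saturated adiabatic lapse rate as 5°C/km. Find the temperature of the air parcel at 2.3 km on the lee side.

25.08°C

1000–2100 m, dry: Δz = 1.1 km ⇒ ΔT = -10.78°C; T = 17.92°C
2100–4000 m, saturated: Δz = 1.9 km ⇒ ΔT = -9.5°C; T = 8.42°C
4000–2300 m, dry descent: Δz = 1.7 km ⇒ ΔT = +16.66°C; T = 25.08°C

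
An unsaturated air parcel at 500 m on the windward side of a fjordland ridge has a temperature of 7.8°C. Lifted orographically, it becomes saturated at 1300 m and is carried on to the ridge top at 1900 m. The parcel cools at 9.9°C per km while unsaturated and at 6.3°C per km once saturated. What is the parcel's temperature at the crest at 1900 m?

-3.9°C

500 → 1300 m (dry, 9.9°C/km): ΔT = -9.9 × 0.8 = -7.92°C → T = -0.12°C
1300 → 1900 m (saturated, 6.3°C/km): ΔT = -6.3 × 0.6 = -3.78°C → T = -3.9°C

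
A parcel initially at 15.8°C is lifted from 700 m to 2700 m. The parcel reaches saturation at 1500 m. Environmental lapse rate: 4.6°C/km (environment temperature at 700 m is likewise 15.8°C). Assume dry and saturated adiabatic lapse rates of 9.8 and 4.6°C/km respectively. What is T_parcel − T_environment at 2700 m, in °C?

-4.16°C (parcel cooler than environment)

Parcel:
  700–1500 m, dry: Δz = 0.8 km ⇒ ΔT = -7.84°C; T = 7.96°C
  1500–2700 m, saturated: Δz = 1.2 km ⇒ ΔT = -5.52°C; T = 2.44°C
Environment:
  700–2700 m, environment: Δz = 2 km ⇒ ΔT = -9.2°C; T = 6.6°C
T_parcel − T_env = 2.44 − 6.6 = -4.16°C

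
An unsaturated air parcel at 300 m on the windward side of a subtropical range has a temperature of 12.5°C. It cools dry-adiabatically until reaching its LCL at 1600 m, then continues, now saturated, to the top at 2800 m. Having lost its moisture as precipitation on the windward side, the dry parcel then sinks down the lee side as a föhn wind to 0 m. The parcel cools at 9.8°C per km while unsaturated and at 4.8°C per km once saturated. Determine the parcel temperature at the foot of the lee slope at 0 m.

21.44°C

300 → 1600 m (dry, 9.8°C/km): ΔT = -9.8 × 1.3 = -12.74°C → T = -0.24°C
1600 → 2800 m (saturated, 4.8°C/km): ΔT = -4.8 × 1.2 = -5.76°C → T = -6°C
2800 → 0 m (dry descent, 9.8°C/km): ΔT = +9.8 × 2.8 = +27.44°C → T = 21.44°C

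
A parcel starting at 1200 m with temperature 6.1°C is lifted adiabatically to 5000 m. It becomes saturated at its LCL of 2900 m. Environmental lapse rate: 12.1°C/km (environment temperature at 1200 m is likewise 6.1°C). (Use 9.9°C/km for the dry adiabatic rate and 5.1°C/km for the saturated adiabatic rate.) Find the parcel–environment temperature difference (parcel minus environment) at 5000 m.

+18.44°C (parcel warmer than environment)

Parcel:
  1200–2900 m, dry: Δz = 1.7 km ⇒ ΔT = -16.83°C; T = -10.73°C
  2900–5000 m, saturated: Δz = 2.1 km ⇒ ΔT = -10.71°C; T = -21.44°C
Environment:
  1200–5000 m, environment: Δz = 3.8 km ⇒ ΔT = -45.98°C; T = -39.88°C
T_parcel − T_env = -21.44 − (-39.88) = +18.44°C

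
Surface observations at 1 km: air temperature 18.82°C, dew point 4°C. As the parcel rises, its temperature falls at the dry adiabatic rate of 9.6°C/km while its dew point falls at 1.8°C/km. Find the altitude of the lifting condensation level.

2.9 km

T and T_d converge at 9.6 − 1.8 = 7.8°C per km
Height above start = (18.82 − 4) / 7.8 = 1.9 km
LCL altitude = 1000 m + 1900 m = 2900 m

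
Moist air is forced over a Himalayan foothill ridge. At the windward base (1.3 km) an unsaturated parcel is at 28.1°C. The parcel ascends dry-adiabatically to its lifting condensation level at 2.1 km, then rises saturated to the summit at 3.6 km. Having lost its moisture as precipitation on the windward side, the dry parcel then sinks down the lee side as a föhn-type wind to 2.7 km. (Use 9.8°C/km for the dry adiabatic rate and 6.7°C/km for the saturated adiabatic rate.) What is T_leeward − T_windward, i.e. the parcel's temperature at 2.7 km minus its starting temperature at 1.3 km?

-9.07°C

1300–2100 m, dry: Δz = 0.8 km ⇒ ΔT = -7.84°C; T = 20.26°C
2100–3600 m, saturated: Δz = 1.5 km ⇒ ΔT = -10.05°C; T = 10.21°C
3600–2700 m, dry descent: Δz = 0.9 km ⇒ ΔT = +8.82°C; T = 19.03°C
Net change vs windward start: 19.03 − 28.1 = -9.07°C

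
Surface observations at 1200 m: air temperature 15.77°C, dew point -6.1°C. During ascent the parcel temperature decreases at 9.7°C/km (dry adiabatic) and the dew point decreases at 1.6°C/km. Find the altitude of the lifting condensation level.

T and T_d converge at 9.7 − 1.6 = 8.1°C per km
Height above start = (15.77 − (-6.1)) / 8.1 = 2.7 km
LCL altitude = 1200 m + 2700 m = 3900 m

3900 m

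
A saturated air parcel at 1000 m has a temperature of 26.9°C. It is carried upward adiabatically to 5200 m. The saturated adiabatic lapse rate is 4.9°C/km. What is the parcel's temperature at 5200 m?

6.32°C

Saturated adiabatic to 5200 m: -4.9 × 4.2 km = -20.58°C, so T = 6.32°C.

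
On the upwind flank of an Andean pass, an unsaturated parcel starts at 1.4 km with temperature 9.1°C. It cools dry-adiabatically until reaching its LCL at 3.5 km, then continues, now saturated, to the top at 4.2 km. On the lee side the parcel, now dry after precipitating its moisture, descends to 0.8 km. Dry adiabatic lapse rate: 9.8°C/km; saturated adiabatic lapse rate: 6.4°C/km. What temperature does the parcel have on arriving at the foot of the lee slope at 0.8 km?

17.36°C

1400–3500 m, dry: Δz = 2.1 km ⇒ ΔT = -20.58°C; T = -11.48°C
3500–4200 m, saturated: Δz = 0.7 km ⇒ ΔT = -4.48°C; T = -15.96°C
4200–800 m, dry descent: Δz = 3.4 km ⇒ ΔT = +33.32°C; T = 17.36°C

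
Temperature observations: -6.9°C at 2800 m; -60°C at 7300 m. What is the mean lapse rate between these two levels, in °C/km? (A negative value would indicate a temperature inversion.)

11.8°C/km

Γ = −ΔT/Δz = (-6.9 − (-60)) / (7300 − 2800) m
  = 53.1°C / 4.5 km = 11.8°C/km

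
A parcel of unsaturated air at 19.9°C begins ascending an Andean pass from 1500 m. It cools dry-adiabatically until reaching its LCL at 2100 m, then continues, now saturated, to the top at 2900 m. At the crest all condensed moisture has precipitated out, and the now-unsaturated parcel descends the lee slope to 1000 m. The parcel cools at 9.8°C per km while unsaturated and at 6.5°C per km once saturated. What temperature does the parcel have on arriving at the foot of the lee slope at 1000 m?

27.44°C

1500 → 2100 m (dry, 9.8°C/km): ΔT = -9.8 × 0.6 = -5.88°C → T = 14.02°C
2100 → 2900 m (saturated, 6.5°C/km): ΔT = -6.5 × 0.8 = -5.2°C → T = 8.82°C
2900 → 1000 m (dry descent, 9.8°C/km): ΔT = +9.8 × 1.9 = +18.62°C → T = 27.44°C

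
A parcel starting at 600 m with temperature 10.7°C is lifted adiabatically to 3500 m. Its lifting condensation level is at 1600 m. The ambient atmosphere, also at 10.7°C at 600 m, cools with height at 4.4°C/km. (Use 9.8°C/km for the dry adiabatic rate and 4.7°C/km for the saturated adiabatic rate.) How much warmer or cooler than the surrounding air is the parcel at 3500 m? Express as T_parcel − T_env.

-5.97°C (parcel cooler than environment)

Parcel:
  From 600 m to 1600 m (dry): cools by 9.8 × 1 = 9.8°C, giving 0.9°C.
  From 1600 m to 3500 m (saturated): cools by 4.7 × 1.9 = 8.93°C, giving -8.03°C.
Environment:
  From 600 m to 3500 m (environment): cools by 4.4 × 2.9 = 12.76°C, giving -2.06°C.
T_parcel − T_env = -8.03 − (-2.06) = -5.97°C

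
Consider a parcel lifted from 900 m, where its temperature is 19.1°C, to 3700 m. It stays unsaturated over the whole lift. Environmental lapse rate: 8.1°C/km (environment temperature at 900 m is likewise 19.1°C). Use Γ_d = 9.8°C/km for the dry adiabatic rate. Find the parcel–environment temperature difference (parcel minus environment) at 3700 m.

Parcel:
  Dry to 3700 m: -9.8 × 2.8 km = -27.44°C, so T = -8.34°C.
Environment:
  Environment to 3700 m: -8.1 × 2.8 km = -22.68°C, so T = -3.58°C.
T_parcel − T_env = -8.34 − (-3.58) = -4.76°C

-4.76°C (parcel cooler than environment)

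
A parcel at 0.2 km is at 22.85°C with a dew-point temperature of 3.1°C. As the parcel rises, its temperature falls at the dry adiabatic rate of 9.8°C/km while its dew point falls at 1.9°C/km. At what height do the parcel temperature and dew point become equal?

2.7 km

T and T_d converge at 9.8 − 1.9 = 7.9°C per km
Height above start = (22.85 − 3.1) / 7.9 = 2.5 km
LCL altitude = 200 m + 2500 m = 2700 m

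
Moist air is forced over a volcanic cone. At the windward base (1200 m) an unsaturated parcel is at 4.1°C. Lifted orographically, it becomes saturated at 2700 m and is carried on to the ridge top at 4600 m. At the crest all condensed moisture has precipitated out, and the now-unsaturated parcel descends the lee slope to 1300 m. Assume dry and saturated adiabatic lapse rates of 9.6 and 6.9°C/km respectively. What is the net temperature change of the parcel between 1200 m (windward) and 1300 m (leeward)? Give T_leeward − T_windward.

Dry to 2700 m: -9.6 × 1.5 km = -14.4°C, so T = -10.3°C.
Saturated to 4600 m: -6.9 × 1.9 km = -13.11°C, so T = -23.41°C.
Dry descent to 1300 m: +9.6 × 3.3 km = +31.68°C, so T = 8.27°C.
Net change vs windward start: 8.27 − 4.1 = +4.17°C

+4.17°C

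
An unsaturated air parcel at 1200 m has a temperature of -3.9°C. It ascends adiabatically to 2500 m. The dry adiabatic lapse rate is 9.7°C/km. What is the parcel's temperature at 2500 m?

1200 → 2500 m (dry adiabatic, 9.7°C/km): ΔT = -9.7 × 1.3 = -12.61°C → T = -16.51°C

-16.51°C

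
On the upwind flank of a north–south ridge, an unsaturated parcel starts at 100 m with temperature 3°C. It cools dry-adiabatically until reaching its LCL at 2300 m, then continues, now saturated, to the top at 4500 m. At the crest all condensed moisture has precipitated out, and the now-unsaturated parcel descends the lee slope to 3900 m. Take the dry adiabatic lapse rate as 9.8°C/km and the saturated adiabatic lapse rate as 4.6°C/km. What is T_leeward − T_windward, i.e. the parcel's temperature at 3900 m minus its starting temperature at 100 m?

-25.8°C

100 → 2300 m (dry, 9.8°C/km): ΔT = -9.8 × 2.2 = -21.56°C → T = -18.56°C
2300 → 4500 m (saturated, 4.6°C/km): ΔT = -4.6 × 2.2 = -10.12°C → T = -28.68°C
4500 → 3900 m (dry descent, 9.8°C/km): ΔT = +9.8 × 0.6 = +5.88°C → T = -22.8°C
Net change vs windward start: -22.8 − 3 = -25.8°C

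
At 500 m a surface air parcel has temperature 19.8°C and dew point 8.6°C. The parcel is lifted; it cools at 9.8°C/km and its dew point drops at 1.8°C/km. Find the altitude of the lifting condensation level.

1900 m

T and T_d converge at 9.8 − 1.8 = 8°C per km
Height above start = (19.8 − 8.6) / 8 = 1.4 km
LCL altitude = 500 m + 1400 m = 1900 m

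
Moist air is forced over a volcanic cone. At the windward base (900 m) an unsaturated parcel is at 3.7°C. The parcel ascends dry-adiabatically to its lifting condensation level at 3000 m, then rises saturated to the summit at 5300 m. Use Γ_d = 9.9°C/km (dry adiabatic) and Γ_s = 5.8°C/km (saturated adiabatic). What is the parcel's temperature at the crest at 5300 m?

900 → 3000 m (dry, 9.9°C/km): ΔT = -9.9 × 2.1 = -20.79°C → T = -17.09°C
3000 → 5300 m (saturated, 5.8°C/km): ΔT = -5.8 × 2.3 = -13.34°C → T = -30.43°C

-30.43°C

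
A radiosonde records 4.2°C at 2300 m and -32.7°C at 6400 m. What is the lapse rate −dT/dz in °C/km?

Γ = −ΔT/Δz = (4.2 − (-32.7)) / (6400 − 2300) m
  = 36.9°C / 4.1 km = 9°C/km

9°C/km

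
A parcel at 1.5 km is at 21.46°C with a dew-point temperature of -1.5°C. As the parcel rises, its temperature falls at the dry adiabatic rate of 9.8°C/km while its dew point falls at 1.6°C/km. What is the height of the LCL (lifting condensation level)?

4.3 km

T and T_d converge at 9.8 − 1.6 = 8.2°C per km
Height above start = (21.46 − (-1.5)) / 8.2 = 2.8 km
LCL altitude = 1500 m + 2800 m = 4300 m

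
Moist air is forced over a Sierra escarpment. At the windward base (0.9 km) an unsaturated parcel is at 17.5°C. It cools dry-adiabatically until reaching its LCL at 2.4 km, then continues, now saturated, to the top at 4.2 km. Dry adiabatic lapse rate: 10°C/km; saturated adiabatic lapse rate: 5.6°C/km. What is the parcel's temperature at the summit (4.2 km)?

-7.58°C

Dry to 2400 m: -10 × 1.5 km = -15°C, so T = 2.5°C.
Saturated to 4200 m: -5.6 × 1.8 km = -10.08°C, so T = -7.58°C.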